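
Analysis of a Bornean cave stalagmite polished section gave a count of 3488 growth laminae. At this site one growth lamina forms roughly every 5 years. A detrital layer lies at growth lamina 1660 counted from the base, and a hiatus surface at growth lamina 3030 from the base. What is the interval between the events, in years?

6850 years

Separation: 3030 − 1660 = 1370 growth laminae.
1370 growth laminae at 5 years each span 1370 × 5 = 6850 years.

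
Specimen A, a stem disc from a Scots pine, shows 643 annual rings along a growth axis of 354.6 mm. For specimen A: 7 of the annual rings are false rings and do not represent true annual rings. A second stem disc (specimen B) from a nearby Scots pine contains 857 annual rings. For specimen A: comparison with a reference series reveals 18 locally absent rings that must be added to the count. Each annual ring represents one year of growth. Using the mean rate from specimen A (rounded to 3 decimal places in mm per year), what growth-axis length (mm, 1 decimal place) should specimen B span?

Specimen A: adjusted count: 643 − 7 + 18 = 654 annual rings.
A: Extension rate ≈ 354.6 / 654 = 0.542 mm per year.
For B, 0.542 mm/year × 857 years = 464.5 mm.

464.5 mm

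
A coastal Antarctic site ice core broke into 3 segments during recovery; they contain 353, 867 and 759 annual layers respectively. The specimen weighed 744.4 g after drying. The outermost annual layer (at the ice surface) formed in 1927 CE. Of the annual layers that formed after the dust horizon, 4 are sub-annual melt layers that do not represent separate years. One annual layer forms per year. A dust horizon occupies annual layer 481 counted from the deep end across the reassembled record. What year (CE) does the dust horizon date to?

Total annual layers = 353 + 867 + 759 = 1979.
The dust horizon sits at annual layer 481 from the deep end, so 1979 − 481 = 1498 annual layers formed after it.
Removing the 4 false annual layers leaves 1498 − 4 = 1494 true annual layers beyond the dust horizon.
Counting back 1494 years from 1927 CE places the dust horizon in 1927 − 1494 = 433 CE.

433 CE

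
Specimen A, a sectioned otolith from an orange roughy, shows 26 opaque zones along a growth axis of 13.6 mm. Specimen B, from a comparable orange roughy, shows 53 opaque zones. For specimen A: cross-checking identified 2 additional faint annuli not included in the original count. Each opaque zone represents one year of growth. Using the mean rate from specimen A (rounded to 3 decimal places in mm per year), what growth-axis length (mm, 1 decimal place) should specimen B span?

25.8 mm

Specimen A: after corrections the count is 26 + 2 = 28 opaque zones.
A: Extension rate ≈ 13.6 / 28 = 0.486 mm/yr.
B's length ≈ 0.486 × 53 = 25.8 mm.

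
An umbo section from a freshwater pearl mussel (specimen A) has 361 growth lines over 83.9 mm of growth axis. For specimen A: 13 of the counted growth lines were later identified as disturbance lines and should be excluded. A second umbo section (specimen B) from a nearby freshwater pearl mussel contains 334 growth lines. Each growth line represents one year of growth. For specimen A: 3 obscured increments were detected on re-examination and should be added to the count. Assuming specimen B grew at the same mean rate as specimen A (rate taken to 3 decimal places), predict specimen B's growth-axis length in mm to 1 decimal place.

79.8 mm

Specimen A: correcting the raw count gives 361 − 13 + 3 = 351 true growth lines.
A: 83.9 mm over 351 years gives 83.9 / 351 ≈ 0.239 mm per year.
For B, 0.239 mm/year × 334 years = 79.8 mm.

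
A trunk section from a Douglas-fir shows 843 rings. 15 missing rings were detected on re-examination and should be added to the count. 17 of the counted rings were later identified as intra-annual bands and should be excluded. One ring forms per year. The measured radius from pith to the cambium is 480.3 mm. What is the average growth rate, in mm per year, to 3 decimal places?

Correcting the raw count gives 843 − 17 + 15 = 841 true rings.
480.3 mm over 841 years gives 480.3 / 841 ≈ 0.571 mm per year.

0.571 mm per year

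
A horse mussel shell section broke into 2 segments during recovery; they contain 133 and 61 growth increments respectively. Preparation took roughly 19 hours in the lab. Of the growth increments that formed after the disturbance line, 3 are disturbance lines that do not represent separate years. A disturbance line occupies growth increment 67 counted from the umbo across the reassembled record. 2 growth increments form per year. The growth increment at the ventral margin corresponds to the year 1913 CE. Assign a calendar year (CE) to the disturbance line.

1851 CE

Total growth increments = 133 + 61 = 194.
Between growth increment 67 and the ventral margin there are 194 − 67 = 127 growth increments.
Removing the 3 false growth increments leaves 127 − 3 = 124 true growth increments beyond the disturbance line.
Dividing by 2 growth increments per year: 124 / 2 = 62 years.
1913 − 62 = 1851 CE.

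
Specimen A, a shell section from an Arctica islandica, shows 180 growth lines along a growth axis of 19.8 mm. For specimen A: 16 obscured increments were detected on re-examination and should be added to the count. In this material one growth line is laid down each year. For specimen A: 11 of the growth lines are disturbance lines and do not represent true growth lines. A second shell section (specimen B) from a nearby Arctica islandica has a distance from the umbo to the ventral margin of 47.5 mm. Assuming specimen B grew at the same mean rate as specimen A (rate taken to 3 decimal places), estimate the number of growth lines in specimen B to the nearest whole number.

444 growth lines

Specimen A: after corrections the count is 180 − 11 + 16 = 185 growth lines.
A: 19.8 mm over 185 years gives 19.8 / 185 ≈ 0.107 mm per year.
Specimen B: 47.5 mm / 0.107 mm per year = 443.93 years ≈ 444 growth lines.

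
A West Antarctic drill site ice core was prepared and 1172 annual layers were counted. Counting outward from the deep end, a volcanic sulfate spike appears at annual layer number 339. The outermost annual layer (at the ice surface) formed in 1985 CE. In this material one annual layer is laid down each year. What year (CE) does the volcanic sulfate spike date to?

1152 CE

The volcanic sulfate spike sits at annual layer 339 from the deep end, so 1172 − 339 = 833 annual layers formed after it.
The annual layer at the ice surface is 1985 CE, so the volcanic sulfate spike dates to 1985 − 833 = 1152 CE.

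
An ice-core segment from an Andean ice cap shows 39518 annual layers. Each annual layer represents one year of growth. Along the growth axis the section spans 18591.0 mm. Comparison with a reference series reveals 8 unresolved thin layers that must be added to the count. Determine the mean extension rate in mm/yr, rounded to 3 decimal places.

0.470 mm/yr

True annual layer count = 39518 + 8 = 39526.
18591.0 mm over 39526 years gives 18591.0 / 39526 ≈ 0.470 mm/yr.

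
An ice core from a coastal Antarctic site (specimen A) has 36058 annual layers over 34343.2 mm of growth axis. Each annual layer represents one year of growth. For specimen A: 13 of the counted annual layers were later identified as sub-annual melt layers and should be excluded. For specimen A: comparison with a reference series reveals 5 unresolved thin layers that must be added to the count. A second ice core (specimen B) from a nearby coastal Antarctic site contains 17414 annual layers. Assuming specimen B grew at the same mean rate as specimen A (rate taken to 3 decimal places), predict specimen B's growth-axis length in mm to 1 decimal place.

16595.5 mm

Specimen A: correcting the raw count gives 36058 − 13 + 5 = 36050 true annual layers.
A: Extension rate ≈ 34343.2 / 36050 = 0.953 mm/yr.
Length of B = 0.953 × 17414 = 16595.5 mm.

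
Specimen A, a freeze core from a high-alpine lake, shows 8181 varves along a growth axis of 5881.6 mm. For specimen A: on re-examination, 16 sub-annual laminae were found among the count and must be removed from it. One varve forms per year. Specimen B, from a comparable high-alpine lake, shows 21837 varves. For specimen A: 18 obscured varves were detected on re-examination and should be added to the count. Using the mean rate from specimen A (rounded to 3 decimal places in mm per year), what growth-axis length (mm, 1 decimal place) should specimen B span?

15700.8 mm

Specimen A: after corrections the count is 8181 − 16 + 18 = 8183 varves.
A: Extension rate ≈ 5881.6 / 8183 = 0.719 mm/yr.
Length of B = 0.719 × 21837 = 15700.8 mm.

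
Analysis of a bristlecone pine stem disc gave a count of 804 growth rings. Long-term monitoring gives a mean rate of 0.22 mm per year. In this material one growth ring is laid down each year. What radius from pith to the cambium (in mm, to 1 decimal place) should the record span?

176.9 mm

804 years of growth are recorded.
804 years at 0.22 mm/year gives 0.22 × 804 = 176.9 mm.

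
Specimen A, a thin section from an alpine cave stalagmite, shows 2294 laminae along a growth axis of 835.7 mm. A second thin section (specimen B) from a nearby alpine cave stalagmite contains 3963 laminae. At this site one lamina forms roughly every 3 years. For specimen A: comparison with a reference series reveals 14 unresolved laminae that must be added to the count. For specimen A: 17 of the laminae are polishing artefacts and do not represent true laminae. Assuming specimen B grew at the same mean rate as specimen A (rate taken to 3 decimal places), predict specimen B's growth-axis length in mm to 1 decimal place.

1450.5 mm

Specimen A: correcting the raw count gives 2294 − 17 + 14 = 2291 true laminae.
Specimen A: at 3 years per lamina, 2291 × 3 = 6873 years.
A: Mean rate = 835.7 mm / 6873 years ≈ 0.122 mm per year.
Specimen B: multiplying by 3 years per lamina: 3963 × 3 = 11889 years. For B, 0.122 mm/year × 11889 years = 1450.5 mm.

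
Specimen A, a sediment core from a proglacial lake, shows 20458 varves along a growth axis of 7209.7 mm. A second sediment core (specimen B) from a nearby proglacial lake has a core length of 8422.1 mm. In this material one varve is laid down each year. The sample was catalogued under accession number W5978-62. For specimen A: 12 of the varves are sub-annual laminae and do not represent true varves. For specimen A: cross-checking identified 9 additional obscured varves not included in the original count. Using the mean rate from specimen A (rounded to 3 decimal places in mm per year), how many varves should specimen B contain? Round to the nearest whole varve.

23926 varves

Specimen A: correcting the raw count gives 20458 − 12 + 9 = 20455 true varves.
A: Extension rate ≈ 7209.7 / 20455 = 0.352 mm/yr.
B spans 8422.1 / 0.352 = 23926.42 years ≈ 23926 varves.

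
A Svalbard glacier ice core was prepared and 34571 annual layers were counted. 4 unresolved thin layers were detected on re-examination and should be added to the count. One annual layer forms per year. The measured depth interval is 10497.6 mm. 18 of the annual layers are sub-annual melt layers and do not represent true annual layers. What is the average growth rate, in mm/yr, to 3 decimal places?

0.304 mm/yr

After corrections the count is 34571 − 18 + 4 = 34557 annual layers.
Mean rate = 10497.6 mm / 34557 years ≈ 0.304 mm/yr.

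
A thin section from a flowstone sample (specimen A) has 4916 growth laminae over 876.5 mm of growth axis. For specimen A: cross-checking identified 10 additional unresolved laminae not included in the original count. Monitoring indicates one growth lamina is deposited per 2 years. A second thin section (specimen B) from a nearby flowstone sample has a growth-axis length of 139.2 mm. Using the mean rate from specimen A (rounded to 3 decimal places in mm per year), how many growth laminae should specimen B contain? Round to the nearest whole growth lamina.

Specimen A: true growth lamina count = 4916 + 10 = 4926.
Specimen A: multiplying by 2 years per growth lamina: 4926 × 2 = 9852 years.
A: 876.5 mm over 9852 years gives 876.5 / 9852 ≈ 0.089 mm/year.
For B, 139.2 / 0.089 = 1564.04 years; at 2 years per growth lamina that is 1564.04 / 2 ≈ 782 growth laminae.

782 growth laminae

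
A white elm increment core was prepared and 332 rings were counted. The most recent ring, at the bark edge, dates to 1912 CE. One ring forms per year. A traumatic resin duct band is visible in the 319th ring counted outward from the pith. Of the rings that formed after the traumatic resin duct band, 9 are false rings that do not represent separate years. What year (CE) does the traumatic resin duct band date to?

1908 CE

Between ring 319 and the bark edge there are 332 − 319 = 13 rings.
Removing the 9 false rings leaves 13 − 9 = 4 true rings beyond the traumatic resin duct band.
Counting back 4 years from 1912 CE places the traumatic resin duct band in 1912 − 4 = 1908 CE.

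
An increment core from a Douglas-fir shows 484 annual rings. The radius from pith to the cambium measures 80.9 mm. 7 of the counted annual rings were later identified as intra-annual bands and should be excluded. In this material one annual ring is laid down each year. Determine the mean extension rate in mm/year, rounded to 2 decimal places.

0.17 mm/year

After corrections the count is 484 − 7 = 477 annual rings.
Extension rate ≈ 80.9 / 477 = 0.17 mm/year.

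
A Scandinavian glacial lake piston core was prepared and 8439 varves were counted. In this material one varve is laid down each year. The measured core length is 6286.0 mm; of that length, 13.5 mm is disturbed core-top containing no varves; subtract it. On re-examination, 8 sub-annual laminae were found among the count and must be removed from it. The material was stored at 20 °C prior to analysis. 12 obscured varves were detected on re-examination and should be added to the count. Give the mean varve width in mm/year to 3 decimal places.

Correcting the raw count gives 8439 − 8 + 12 = 8443 true varves.
The growth record spans 6286.0 − 13.5 = 6272.5 mm.
6272.5 mm over 8443 years gives 6272.5 / 8443 ≈ 0.743 mm/year.

0.743 mm/year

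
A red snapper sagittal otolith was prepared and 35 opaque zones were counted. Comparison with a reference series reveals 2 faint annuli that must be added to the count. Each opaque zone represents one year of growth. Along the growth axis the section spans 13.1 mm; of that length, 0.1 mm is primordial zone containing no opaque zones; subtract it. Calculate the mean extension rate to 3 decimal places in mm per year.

True opaque zone count = 35 + 2 = 37.
The growth record spans 13.1 − 0.1 = 13.0 mm.
13.0 mm over 37 years gives 13.0 / 37 ≈ 0.351 mm per year.

0.351 mm per year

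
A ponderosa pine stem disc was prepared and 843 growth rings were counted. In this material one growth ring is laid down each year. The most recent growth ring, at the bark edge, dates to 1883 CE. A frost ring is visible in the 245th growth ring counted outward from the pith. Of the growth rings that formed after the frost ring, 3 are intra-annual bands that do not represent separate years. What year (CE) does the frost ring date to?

The frost ring sits at growth ring 245 from the pith, so 843 − 245 = 598 growth rings formed after it.
Excluding 3 false growth rings: 598 − 3 = 595.
Counting back 595 years from 1883 CE places the frost ring in 1883 − 595 = 1288 CE.

1288 CE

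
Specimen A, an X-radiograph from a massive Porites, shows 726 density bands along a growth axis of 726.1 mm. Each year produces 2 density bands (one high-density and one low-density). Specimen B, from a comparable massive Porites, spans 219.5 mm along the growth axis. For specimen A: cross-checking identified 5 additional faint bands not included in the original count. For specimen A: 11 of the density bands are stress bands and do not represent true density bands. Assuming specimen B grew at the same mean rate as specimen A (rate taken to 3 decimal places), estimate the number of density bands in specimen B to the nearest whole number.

Specimen A: after corrections the count is 726 − 11 + 5 = 720 density bands.
Specimen A: dividing by 2 density bands per year: 720 / 2 = 360 years.
A: Mean rate = 726.1 mm / 360 years ≈ 2.017 mm/year.
For B, 219.5 / 2.017 = 108.82 years; at 2 density bands per year that is 108.82 × 2 ≈ 218 density bands.

218 density bands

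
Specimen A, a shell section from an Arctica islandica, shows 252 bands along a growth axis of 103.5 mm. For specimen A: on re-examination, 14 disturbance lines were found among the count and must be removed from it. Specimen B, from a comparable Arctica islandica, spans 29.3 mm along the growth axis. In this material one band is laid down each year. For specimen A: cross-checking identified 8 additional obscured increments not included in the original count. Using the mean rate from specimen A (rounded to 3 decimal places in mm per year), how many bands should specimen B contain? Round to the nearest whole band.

Specimen A: correcting the raw count gives 252 − 14 + 8 = 246 true bands.
A: Extension rate ≈ 103.5 / 246 = 0.421 mm per year.
Specimen B: 29.3 mm / 0.421 mm per year = 69.60 years ≈ 70 bands.

70 bands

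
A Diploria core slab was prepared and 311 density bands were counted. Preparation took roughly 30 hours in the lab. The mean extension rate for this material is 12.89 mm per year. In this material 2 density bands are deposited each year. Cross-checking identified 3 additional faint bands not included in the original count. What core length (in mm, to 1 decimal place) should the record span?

2023.7 mm

Adjusted count: 311 + 3 = 314 density bands.
With 2 density bands per year, 314 / 2 = 157 years.
Predicted length = 12.89 mm/year × 157 years = 2023.7 mm.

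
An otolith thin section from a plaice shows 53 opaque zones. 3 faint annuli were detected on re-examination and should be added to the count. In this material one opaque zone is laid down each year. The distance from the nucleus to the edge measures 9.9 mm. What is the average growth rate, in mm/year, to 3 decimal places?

0.177 mm/year

Adjusted count: 53 + 3 = 56 opaque zones.
9.9 mm over 56 years gives 9.9 / 56 ≈ 0.177 mm/year.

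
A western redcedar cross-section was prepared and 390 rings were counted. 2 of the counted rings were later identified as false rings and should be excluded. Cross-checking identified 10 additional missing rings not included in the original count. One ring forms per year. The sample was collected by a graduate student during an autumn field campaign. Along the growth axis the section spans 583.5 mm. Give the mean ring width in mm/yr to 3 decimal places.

Adjusted count: 390 − 2 + 10 = 398 rings.
Mean rate = 583.5 mm / 398 years ≈ 1.466 mm/yr.

1.466 mm/yr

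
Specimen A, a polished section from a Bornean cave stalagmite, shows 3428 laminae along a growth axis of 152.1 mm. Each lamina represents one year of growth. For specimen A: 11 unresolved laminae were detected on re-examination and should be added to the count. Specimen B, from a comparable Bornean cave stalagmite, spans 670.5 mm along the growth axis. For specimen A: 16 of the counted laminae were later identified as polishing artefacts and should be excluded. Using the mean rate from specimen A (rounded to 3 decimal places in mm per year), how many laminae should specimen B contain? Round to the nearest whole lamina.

Specimen A: adjusted count: 3428 − 16 + 11 = 3423 laminae.
A: 152.1 mm over 3423 years gives 152.1 / 3423 ≈ 0.044 mm per year.
Specimen B: 670.5 mm / 0.044 mm per year = 15238.64 years ≈ 15239 laminae.

15239 laminae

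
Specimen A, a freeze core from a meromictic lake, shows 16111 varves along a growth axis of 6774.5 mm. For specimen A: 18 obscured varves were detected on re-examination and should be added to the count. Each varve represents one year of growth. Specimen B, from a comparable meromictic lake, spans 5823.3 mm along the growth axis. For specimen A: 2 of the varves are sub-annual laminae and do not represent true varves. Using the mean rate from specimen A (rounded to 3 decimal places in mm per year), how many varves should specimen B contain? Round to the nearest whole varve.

13865 varves

Specimen A: true varve count = 16111 − 2 + 18 = 16127.
A: 6774.5 mm over 16127 years gives 6774.5 / 16127 ≈ 0.420 mm per year.
Specimen B: 5823.3 mm / 0.420 mm per year = 13865.00 years ≈ 13865 varves.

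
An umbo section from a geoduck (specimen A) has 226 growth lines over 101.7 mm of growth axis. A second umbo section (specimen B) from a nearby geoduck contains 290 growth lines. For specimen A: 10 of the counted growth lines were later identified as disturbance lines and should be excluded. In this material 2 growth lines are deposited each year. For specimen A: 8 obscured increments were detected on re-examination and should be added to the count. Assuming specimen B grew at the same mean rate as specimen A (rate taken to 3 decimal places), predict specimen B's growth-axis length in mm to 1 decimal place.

131.7 mm

Specimen A: true growth line count = 226 − 10 + 8 = 224.
Specimen A: 224 growth lines at 2 per year is 224 / 2 = 112 years.
A: Extension rate ≈ 101.7 / 112 = 0.908 mm per year.
Specimen B: 290 growth lines at 2 per year is 290 / 2 = 145 years. Length of B = 0.908 × 145 = 131.7 mm.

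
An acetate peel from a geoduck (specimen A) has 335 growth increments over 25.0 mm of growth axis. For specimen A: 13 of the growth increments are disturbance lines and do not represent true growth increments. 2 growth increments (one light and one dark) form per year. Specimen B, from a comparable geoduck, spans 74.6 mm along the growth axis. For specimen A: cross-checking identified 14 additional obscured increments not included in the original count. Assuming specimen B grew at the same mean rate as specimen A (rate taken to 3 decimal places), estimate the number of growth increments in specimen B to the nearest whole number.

Specimen A: adjusted count: 335 − 13 + 14 = 336 growth increments.
Specimen A: 336 growth increments at 2 per year is 336 / 2 = 168 years.
A: Extension rate ≈ 25.0 / 168 = 0.149 mm per year.
B spans 74.6 / 0.149 = 500.67 years; at 2 growth increments per year that is 500.67 × 2 ≈ 1001 growth increments.

1001 growth increments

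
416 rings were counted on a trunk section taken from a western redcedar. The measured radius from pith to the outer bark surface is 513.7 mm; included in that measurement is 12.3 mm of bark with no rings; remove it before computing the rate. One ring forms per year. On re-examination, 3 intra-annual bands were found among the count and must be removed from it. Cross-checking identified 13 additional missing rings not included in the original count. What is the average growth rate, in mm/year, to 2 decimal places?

1.18 mm/year

After corrections the count is 416 − 3 + 13 = 426 rings.
Removing the 12.3 mm offcut leaves 513.7 − 12.3 = 501.4 mm.
501.4 mm over 426 years gives 501.4 / 426 ≈ 1.18 mm/year.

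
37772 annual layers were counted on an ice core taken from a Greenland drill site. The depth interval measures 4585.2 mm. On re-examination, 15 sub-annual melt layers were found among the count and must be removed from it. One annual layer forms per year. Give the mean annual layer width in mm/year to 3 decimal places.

Correcting the raw count gives 37772 − 15 = 37757 true annual layers.
4585.2 mm over 37757 years gives 4585.2 / 37757 ≈ 0.121 mm/year.

0.121 mm/year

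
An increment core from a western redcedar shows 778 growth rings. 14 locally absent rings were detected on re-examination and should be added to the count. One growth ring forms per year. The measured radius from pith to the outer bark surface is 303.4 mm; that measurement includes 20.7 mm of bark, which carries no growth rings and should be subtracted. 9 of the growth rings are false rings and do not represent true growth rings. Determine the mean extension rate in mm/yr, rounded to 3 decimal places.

0.361 mm/yr

Correcting the raw count gives 778 − 9 + 14 = 783 true growth rings.
Net length = 303.4 − 20.7 = 282.7 mm.
Mean rate = 282.7 mm / 783 years ≈ 0.361 mm/yr.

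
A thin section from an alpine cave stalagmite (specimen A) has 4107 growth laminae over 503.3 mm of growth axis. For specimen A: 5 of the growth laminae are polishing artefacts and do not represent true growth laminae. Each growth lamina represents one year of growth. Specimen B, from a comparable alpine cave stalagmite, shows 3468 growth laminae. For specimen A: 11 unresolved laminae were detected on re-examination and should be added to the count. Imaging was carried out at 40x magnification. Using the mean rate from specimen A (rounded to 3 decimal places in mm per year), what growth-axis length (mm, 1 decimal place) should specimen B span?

423.1 mm

Specimen A: after corrections the count is 4107 − 5 + 11 = 4113 growth laminae.
A: Extension rate ≈ 503.3 / 4113 = 0.122 mm/year.
For B, 0.122 mm/year × 3468 years = 423.1 mm.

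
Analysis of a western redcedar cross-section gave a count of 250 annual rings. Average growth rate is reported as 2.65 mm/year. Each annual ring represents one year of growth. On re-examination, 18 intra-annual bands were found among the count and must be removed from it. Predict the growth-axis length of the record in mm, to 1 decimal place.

Adjusted count: 250 − 18 = 232 annual rings.
Predicted length = 2.65 mm/year × 232 years = 614.8 mm.

614.8 mm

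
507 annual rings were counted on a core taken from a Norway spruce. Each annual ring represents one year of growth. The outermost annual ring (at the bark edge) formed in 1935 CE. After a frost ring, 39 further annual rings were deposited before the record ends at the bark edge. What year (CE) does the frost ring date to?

1896 CE

39 annual rings formed after the frost ring.
Counting back 39 years from 1935 CE places the frost ring in 1935 − 39 = 1896 CE.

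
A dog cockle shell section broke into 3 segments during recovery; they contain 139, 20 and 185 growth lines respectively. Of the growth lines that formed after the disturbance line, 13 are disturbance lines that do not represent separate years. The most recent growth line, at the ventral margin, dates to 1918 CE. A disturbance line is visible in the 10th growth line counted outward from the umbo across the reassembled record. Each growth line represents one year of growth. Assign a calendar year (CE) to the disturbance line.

Total growth lines = 139 + 20 + 185 = 344.
344 − 10 = 334 growth lines lie beyond the disturbance line toward the ventral margin.
Removing the 13 false growth lines leaves 334 − 13 = 321 true growth lines beyond the disturbance line.
The growth line at the ventral margin is 1918 CE, so the disturbance line dates to 1918 − 321 = 1597 CE.

1597 CE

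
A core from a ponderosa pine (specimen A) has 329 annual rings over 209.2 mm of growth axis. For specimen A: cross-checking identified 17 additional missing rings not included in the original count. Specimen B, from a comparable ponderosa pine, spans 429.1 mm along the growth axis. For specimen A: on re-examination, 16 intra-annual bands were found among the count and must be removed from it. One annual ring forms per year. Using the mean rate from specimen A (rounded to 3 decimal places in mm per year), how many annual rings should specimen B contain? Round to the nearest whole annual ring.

Specimen A: correcting the raw count gives 329 − 16 + 17 = 330 true annual rings.
A: Extension rate ≈ 209.2 / 330 = 0.634 mm per year.
For B, 429.1 / 0.634 = 676.81 years ≈ 677 annual rings.

677 annual rings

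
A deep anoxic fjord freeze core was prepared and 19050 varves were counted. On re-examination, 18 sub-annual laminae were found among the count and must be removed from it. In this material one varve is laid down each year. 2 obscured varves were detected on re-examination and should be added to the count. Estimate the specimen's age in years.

Adjusted count: 19050 − 18 + 2 = 19034 varves.
One varve per year makes the duration 19034 years.

19034 years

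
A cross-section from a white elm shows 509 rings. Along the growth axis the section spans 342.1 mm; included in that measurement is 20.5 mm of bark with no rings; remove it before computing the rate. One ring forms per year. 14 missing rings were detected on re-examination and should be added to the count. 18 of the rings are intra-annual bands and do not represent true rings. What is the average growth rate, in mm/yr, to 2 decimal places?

0.64 mm/yr

Adjusted count: 509 − 18 + 14 = 505 rings.
Net length = 342.1 − 20.5 = 321.6 mm.
Extension rate ≈ 321.6 / 505 = 0.64 mm/yr.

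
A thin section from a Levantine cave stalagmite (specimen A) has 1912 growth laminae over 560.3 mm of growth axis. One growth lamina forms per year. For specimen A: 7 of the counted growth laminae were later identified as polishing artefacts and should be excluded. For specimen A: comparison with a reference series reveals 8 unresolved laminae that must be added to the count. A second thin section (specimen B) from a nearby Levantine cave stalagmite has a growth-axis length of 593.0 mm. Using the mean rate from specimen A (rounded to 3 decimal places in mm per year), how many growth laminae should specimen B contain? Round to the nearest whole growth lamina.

2024 growth laminae

Specimen A: adjusted count: 1912 − 7 + 8 = 1913 growth laminae.
A: 560.3 mm over 1913 years gives 560.3 / 1913 ≈ 0.293 mm/yr.
For B, 593.0 / 0.293 = 2023.89 years ≈ 2024 growth laminae.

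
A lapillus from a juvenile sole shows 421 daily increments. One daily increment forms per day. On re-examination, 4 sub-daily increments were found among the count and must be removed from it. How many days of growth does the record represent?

Adjusted count: 421 − 4 = 417 daily increments.
One daily increment per day makes the duration 417 days.

417 days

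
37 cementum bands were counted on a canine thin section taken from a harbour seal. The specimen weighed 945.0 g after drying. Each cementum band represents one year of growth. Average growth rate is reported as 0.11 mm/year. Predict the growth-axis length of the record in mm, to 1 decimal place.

4.1 mm

The record spans 37 years at 0.11 mm per year.
Length ≈ 0.11 × 37 = 4.1 mm.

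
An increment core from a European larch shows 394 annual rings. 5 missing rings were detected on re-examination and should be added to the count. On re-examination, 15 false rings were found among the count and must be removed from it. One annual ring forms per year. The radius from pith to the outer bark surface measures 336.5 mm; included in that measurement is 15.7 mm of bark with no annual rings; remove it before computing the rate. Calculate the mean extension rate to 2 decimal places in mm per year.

Correcting the raw count gives 394 − 15 + 5 = 384 true annual rings.
Net length = 336.5 − 15.7 = 320.8 mm.
320.8 mm over 384 years gives 320.8 / 384 ≈ 0.84 mm per year.

0.84 mm per year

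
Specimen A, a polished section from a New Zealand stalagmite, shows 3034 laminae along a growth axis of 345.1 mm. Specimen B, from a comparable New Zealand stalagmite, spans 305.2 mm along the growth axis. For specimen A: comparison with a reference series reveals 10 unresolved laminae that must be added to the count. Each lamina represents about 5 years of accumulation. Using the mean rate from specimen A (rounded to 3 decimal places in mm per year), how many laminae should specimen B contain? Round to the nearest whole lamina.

Specimen A: correcting the raw count gives 3034 + 10 = 3044 true laminae.
Specimen A: multiplying by 5 years per lamina: 3044 × 5 = 15220 years.
A: Extension rate ≈ 345.1 / 15220 = 0.023 mm/yr.
Specimen B: 305.2 mm / 0.023 mm per year = 13269.57 years; at 5 years per lamina that is 13269.57 / 5 ≈ 2654 laminae.

2654 laminae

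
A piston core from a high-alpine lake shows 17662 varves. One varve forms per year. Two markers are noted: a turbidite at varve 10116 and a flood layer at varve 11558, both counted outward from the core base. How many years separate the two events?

11558 − 10116 = 1442 varves lie between the two events.
At one varve per year, 1442 years elapsed between them.

1442 yr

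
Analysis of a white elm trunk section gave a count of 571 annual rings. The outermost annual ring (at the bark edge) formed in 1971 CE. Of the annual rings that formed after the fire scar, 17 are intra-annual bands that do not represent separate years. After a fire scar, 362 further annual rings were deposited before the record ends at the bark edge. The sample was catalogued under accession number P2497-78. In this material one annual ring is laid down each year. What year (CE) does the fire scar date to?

There are 362 annual rings younger than the fire scar.
Removing the 17 false annual rings leaves 362 − 17 = 345 true annual rings beyond the fire scar.
Counting back 345 years from 1971 CE places the fire scar in 1971 − 345 = 1626 CE.

1626 CE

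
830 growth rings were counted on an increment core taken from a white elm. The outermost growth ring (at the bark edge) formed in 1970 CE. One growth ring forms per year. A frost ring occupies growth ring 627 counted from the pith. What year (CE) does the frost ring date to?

Between growth ring 627 and the bark edge there are 830 − 627 = 203 growth rings.
The growth ring at the bark edge is 1970 CE, so the frost ring dates to 1970 − 203 = 1767 CE.

1767 CE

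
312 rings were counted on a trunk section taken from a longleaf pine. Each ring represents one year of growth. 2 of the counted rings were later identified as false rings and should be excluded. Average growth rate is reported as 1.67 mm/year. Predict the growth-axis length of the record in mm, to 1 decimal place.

517.7 mm

True ring count = 312 − 2 = 310.
310 years at 1.67 mm/year gives 1.67 × 310 = 517.7 mm.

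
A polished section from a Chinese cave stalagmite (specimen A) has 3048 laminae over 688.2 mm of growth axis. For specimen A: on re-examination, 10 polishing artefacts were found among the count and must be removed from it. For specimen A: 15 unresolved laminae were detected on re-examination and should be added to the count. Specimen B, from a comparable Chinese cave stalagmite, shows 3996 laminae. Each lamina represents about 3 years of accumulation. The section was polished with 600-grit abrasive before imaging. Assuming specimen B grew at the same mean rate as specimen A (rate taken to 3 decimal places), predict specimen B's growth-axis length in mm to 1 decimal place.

Specimen A: correcting the raw count gives 3048 − 10 + 15 = 3053 true laminae.
Specimen A: 3053 laminae at 3 years each span 3053 × 3 = 9159 years.
A: 688.2 mm over 9159 years gives 688.2 / 9159 ≈ 0.075 mm per year.
Specimen B: at 3 years per lamina, 3996 × 3 = 11988 years. For B, 0.075 mm/year × 11988 years = 899.1 mm.

899.1 mm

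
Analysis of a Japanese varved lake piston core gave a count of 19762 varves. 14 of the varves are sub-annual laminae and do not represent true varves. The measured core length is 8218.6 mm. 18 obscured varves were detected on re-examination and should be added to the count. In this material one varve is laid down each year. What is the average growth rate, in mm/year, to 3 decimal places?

0.416 mm/year

Correcting the raw count gives 19762 − 14 + 18 = 19766 true varves.
Mean rate = 8218.6 mm / 19766 years ≈ 0.416 mm/year.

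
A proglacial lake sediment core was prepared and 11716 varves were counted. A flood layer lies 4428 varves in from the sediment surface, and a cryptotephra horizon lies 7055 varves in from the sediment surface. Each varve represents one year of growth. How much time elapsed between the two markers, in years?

2627 years

The two markers are separated by 7055 − 4428 = 2627 varves.
That is 2627 years at one varve per year.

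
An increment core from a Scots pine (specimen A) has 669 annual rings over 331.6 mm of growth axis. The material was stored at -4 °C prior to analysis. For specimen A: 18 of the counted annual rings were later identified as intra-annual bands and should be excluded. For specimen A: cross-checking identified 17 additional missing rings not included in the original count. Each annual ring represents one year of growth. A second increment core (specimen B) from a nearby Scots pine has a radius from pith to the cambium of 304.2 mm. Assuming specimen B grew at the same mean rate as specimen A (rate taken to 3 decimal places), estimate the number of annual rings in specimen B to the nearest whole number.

613 annual rings

Specimen A: adjusted count: 669 − 18 + 17 = 668 annual rings.
A: 331.6 mm over 668 years gives 331.6 / 668 ≈ 0.496 mm per year.
Specimen B: 304.2 mm / 0.496 mm per year = 613.31 years ≈ 613 annual rings.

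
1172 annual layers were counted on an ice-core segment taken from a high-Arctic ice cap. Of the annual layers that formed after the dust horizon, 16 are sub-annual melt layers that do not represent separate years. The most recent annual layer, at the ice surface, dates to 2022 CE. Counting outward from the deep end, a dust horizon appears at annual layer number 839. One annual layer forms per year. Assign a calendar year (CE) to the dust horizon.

Between annual layer 839 and the ice surface there are 1172 − 839 = 333 annual layers.
333 − 16 false = 317 true annual layers after the dust horizon.
The annual layer at the ice surface is 2022 CE, so the dust horizon dates to 2022 − 317 = 1705 CE.

1705 CE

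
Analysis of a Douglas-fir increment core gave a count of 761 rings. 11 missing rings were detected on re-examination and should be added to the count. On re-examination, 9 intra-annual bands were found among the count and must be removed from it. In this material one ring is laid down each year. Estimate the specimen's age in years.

763 years

After corrections the count is 761 − 9 + 11 = 763 rings.
One ring per year makes the duration 763 years.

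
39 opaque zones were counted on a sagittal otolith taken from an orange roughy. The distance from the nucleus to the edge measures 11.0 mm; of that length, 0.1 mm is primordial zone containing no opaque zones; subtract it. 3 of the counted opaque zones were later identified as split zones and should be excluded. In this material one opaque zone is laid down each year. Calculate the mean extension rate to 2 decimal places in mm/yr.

0.30 mm/yr

Correcting the raw count gives 39 − 3 = 36 true opaque zones.
The growth record spans 11.0 − 0.1 = 10.9 mm.
Extension rate ≈ 10.9 / 36 = 0.30 mm/yr.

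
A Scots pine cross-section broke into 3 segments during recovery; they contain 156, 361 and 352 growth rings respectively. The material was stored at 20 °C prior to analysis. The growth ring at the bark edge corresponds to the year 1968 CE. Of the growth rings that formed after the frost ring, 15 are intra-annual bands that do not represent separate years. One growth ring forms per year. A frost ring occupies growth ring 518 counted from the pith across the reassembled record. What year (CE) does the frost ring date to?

1632 CE

Total growth rings = 156 + 361 + 352 = 869.
The frost ring sits at growth ring 518 from the pith, so 869 − 518 = 351 growth rings formed after it.
Excluding 15 false growth rings: 351 − 15 = 336.
1968 − 336 = 1632 CE.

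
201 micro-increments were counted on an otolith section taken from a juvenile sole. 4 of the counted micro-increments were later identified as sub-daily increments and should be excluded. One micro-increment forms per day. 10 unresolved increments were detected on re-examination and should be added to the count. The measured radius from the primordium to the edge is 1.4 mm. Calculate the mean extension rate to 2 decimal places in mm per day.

Adjusted count: 201 − 4 + 10 = 207 micro-increments.
Extension rate ≈ 1.4 / 207 = 0.01 mm per day.

0.01 mm per day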